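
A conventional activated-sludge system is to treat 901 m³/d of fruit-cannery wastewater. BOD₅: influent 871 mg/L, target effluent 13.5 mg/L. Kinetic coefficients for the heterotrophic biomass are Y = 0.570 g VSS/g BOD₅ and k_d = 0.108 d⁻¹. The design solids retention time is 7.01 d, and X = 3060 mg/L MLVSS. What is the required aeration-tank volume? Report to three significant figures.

Steady-state biomass mass balance: V·X·(1 + k_d·θ_c) = Y·Q·(S₀ − S)·θ_c, so V = 0.570 × 901 × (871 − 13.5) × 7.01 / [3060 × (1 + 0.108 × 7.01)] = 3.09×10^6 / 5377 = 574.2 m³.

V ≈ 574 m³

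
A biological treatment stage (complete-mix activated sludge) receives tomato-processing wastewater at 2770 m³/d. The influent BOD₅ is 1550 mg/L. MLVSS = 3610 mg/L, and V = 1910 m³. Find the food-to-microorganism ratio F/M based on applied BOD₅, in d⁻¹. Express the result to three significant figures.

F/M = Q·S₀ / (V·X) = 2770 × 1550 / (1910 × 3610) = 0.6227 g BOD₅·(g VSS·d)⁻¹.

F/M ≈ 0.623 d⁻¹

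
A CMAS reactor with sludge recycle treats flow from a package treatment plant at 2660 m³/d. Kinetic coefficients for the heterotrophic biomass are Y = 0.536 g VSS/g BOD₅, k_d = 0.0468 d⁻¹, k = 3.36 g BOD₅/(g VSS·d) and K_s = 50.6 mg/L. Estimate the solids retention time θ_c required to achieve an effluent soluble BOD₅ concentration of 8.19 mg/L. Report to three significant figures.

Specific growth rate at S = 8.19 mg/L: μ = YkS/(K_s+S) = 0.536·3.36·8.19/(50.6+8.19) = 0.2509 d⁻¹.
θ_c = 1/(μ − k_d) = 1/(0.2509 − 0.0468) = 1/0.2041 = 4.900 d.

θ_c ≈ 4.90 d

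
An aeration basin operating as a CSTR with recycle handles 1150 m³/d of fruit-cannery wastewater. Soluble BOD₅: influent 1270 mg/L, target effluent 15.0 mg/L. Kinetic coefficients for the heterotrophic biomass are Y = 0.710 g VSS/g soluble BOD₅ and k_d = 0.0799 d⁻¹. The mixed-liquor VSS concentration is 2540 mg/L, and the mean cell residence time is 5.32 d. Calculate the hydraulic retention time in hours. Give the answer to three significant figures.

τ ≈ 31.4 h

From the SRT design equation V = Y Q (S₀−S) θ_c / [X (1 + k_d θ_c)] = 0.710 × 1150 × (1270 − 15.0) × 5.32 / [2540 × (1 + 0.0799 × 5.32)] = 5.45×10^6 / 3620 = 1506 m³.
HRT = V/Q = 1506 m³ / 1150 m³·d⁻¹ = 1.310 d × 24 = 31.43 h.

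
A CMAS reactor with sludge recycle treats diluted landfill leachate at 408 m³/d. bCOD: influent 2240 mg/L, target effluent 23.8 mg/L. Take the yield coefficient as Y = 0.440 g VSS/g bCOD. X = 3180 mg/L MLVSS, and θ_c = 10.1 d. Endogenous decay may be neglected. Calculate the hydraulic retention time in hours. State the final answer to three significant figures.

Biomass mass balance (decay neglected): V·X = Y·Q·(S₀ − S)·θ_c, so V = 0.440 × 408 × (2240 − 23.8) × 10.1 / 3180 = 1264 m³.
HRT = V/Q = 1264 m³ / 408 m³·d⁻¹ = 3.097 d × 24 = 74.33 h.

τ ≈ 74.3 h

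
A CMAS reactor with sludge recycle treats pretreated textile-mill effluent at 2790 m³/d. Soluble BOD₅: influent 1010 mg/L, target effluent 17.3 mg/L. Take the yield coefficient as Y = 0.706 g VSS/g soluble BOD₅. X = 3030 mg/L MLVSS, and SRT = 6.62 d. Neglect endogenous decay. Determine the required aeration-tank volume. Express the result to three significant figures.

With k_d = 0 the design equation reduces to V = Y Q (S₀−S) θ_c / X = 0.706 × 2790 × (1010 − 17.3) × 6.62 / 3030 = 4272 m³.

V ≈ 4270 m³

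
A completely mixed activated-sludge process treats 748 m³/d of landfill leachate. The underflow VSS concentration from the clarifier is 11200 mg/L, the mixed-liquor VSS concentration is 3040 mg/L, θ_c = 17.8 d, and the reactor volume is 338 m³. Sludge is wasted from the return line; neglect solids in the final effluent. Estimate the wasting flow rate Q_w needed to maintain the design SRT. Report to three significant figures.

Q_w = (V·X)/(θ_c X_r) = 338.0 × 3040 / (17.8 × 11200) = 5.154 m³/d.

Q_w ≈ 5.15 m³/d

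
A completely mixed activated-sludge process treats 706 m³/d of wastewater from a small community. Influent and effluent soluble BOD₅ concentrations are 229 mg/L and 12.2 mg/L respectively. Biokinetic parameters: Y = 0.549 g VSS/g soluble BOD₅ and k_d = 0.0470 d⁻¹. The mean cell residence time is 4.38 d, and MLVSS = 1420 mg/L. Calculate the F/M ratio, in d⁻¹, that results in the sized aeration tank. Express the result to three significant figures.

F/M ≈ 0.530 d⁻¹

From the SRT design equation V = Y Q (S₀−S) θ_c / [X (1 + k_d θ_c)] = 0.549 × 706 × (229 − 12.2) × 4.38 / [1420 × (1 + 0.0470 × 4.38)] = 3.68×10^5 / 1712 = 214.9 m³.
F/M = Q·S₀ / (V·X) = 706 × 229 / (214.9 × 1420) = 0.5297 g soluble BOD₅·(g VSS·d)⁻¹.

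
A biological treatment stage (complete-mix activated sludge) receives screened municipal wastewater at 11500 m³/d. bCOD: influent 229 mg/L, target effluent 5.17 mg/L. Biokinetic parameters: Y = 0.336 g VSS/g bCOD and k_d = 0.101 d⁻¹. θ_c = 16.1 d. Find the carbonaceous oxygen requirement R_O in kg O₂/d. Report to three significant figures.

The observed yield is Y_obs = Y/(1 + k_d·θ_c) = 0.336 / (1 + 0.101 × 16.1) = 0.336 / 2.626 = 0.1279 g VSS per g bCOD removed.
Substrate removed = Q·(S₀ − S) = 11500 m³/d × (229 − 5.17) g/m³ = 2.57×10^6 g/d = 2574 kg/d.
P_X = Y_obs·Q·(S₀ − S) = 0.1279 × 2574 = 329.3 kg VSS/d.
R_O = Q·ΔS − 1.42 P_X = 2574 − 467.7 = 2106 kg O₂/d.

R_O ≈ 2110 kg O₂/d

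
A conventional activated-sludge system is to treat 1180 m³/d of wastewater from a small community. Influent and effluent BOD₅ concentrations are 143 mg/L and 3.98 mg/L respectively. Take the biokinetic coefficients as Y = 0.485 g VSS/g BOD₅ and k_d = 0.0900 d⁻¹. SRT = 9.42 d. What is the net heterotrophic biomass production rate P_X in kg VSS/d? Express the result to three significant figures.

Y_obs = Y / (1 + k_d θ_c) = 0.485 / (1 + 0.0900 × 9.42) = 0.485 / 1.848 = 0.2625.
Mass of BOD₅ removed per day: Q(S₀ − S) = 1180 × 139.0 g/m³ = 164.0 kg/d.
So the net sludge growth is P_X = 0.2625 × 164.0 = 43.06 kg VSS/d.

P_X ≈ 43.1 kg VSS/d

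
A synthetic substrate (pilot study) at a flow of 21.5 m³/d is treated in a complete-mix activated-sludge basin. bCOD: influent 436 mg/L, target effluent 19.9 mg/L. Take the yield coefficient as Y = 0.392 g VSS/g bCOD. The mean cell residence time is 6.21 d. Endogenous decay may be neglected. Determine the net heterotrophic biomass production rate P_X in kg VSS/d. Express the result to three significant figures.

With endogenous decay neglected, the observed yield equals the true yield: Y_obs = Y = 0.392 g VSS/g bCOD.
ΔS = 436 − 19.9 = 416.1 mg/L, so the substrate removal rate is 21.5 × 416.1/1000 = 8.946 kg bCOD/d.
Biomass produced: P_X = Y_obs·Q·ΔS = 0.3920 × 8.946 ≈ 3.507 kg VSS/d.

P_X ≈ 3.51 kg VSS/d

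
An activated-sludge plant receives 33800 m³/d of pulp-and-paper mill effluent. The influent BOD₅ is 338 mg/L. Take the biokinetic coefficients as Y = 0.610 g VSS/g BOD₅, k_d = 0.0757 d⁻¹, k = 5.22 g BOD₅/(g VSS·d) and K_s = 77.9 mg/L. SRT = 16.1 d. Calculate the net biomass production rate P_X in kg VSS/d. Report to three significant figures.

P_X ≈ 3110 kg VSS/d

From the Monod/SRT balance for a CMAS, S = K_s·(1+k_d θ_c)/[θ_c·(Y k − k_d) − 1] = 77.9 × (1 + 0.0757 × 16.1) / [16.1 × (0.610 × 5.22 − 0.0757) − 1] = 172.8 / 49.05 = 3.524 mg/L.
Y_obs = Y / (1 + k_d θ_c) = 0.610 / (1 + 0.0757 × 16.1) = 0.610 / 2.219 = 0.2749.
Substrate removed = Q·(S₀ − S) = 33800 m³/d × (338 − 3.52) g/m³ = 1.13×10^7 g/d = 11305 kg/d.
Net biomass production P_X = Y_obs × Q·(S₀ − S) = 0.2749 × 11305 = 3108 kg VSS/d.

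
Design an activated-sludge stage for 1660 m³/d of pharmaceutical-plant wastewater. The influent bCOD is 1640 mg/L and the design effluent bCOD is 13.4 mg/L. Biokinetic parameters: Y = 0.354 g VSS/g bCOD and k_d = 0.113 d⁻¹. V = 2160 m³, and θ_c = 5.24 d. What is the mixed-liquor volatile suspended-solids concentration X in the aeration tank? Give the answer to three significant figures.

X ≈ 1460 mg/L

From V·X·(1 + k_d·θ_c) = Y·Q·(S₀ − S)·θ_c: X = 0.354 × 1660 × (1640 − 13.4) × 5.24 / [2160 × (1 + 0.113 × 5.24)] = 1456 mg/L.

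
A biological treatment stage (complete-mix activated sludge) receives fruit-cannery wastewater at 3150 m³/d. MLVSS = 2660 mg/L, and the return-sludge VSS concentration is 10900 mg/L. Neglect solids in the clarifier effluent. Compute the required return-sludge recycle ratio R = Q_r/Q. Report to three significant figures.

R ≈ 0.323

Mass balance around the secondary clarifier (neglecting effluent solids): R = X / (X_r − X) = 2660 / (10900 − 2660) = 0.3228.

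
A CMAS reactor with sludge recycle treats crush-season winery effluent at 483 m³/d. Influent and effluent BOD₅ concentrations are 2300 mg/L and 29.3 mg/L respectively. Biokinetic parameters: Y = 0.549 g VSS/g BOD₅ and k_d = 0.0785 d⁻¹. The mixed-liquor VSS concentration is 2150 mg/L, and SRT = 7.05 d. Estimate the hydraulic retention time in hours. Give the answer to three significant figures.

τ ≈ 63.2 h

Steady-state biomass mass balance: V·X·(1 + k_d·θ_c) = Y·Q·(S₀ − S)·θ_c, so V = 0.549 × 483 × (2300 − 29.3) × 7.05 / [2150 × (1 + 0.0785 × 7.05)] = 4.24×10^6 / 3340 = 1271 m³.
Hydraulic retention time τ = V/Q = 1271 / 483 = 2.631 d = 63.15 h.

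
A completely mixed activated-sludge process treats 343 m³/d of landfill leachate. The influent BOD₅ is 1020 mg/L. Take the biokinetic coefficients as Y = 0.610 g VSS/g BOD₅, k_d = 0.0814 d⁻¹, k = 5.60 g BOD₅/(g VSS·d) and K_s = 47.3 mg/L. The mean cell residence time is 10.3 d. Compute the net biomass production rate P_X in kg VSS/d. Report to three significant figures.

For a completely mixed reactor with recycle the Lawrence–McCarty relation gives S = K_s·(1 + k_d·θ_c) / [θ_c·(Y·k − k_d) − 1] = 47.3 × (1 + 0.0814 × 10.3) / [10.3 × (0.610 × 5.60 − 0.0814) − 1] = 86.96 / 33.35 = 2.608 mg/L.
Observed yield with endogenous decay: Y_obs = Y / (1 + k_d·θ_c) = 0.610 / (1 + 0.0814 × 10.3) = 0.610 / 1.838 = 0.3318 g VSS/g BOD₅.
Q·(S₀ − S) = 343 × (1020 − 2.61) × 10⁻³ = 349.0 kg/d removed.
Biomass produced: P_X = Y_obs·Q·ΔS = 0.3318 × 349.0 ≈ 115.8 kg VSS/d.

P_X ≈ 116 kg VSS/d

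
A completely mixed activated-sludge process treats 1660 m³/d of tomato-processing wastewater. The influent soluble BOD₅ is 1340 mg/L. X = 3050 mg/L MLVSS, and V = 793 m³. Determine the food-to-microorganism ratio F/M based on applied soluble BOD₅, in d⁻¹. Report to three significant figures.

F/M ≈ 0.920 d⁻¹

F/M = Q·S₀ / (V·X) = 1660 × 1340 / (793.0 × 3050) = 0.9197 g soluble BOD₅·(g VSS·d)⁻¹.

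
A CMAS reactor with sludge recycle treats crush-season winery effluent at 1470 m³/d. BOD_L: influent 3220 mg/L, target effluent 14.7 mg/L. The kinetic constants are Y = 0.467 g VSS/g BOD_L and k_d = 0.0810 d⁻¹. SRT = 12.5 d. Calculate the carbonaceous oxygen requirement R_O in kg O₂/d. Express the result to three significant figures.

The observed yield is Y_obs = Y/(1 + k_d·θ_c) = 0.467 / (1 + 0.0810 × 12.5) = 0.467 / 2.013 = 0.2320 g VSS per g BOD_L removed.
ΔS = 3220 − 14.7 = 3205 mg/L, so the substrate removal rate is 1470 × 3205/1000 = 4712 kg BOD_L/d.
Net sludge production P_X = 0.2320 × 4712 = 1093 kg VSS/d.
R_O = Q·ΔS − 1.42 P_X = 4712 − 1553 = 3159 kg O₂/d.

R_O ≈ 3160 kg O₂/d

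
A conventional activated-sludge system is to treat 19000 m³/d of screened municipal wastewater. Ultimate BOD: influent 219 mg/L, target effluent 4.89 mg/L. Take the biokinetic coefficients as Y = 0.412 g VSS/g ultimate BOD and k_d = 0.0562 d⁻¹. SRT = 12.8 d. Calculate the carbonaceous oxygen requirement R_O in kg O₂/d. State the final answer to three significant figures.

R_O ≈ 2680 kg O₂/d

The observed yield is Y_obs = Y/(1 + k_d·θ_c) = 0.412 / (1 + 0.0562 × 12.8) = 0.412 / 1.719 = 0.2396 g VSS per g ultimate BOD removed.
Substrate removed = Q·(S₀ − S) = 19000 m³/d × (219 − 4.89) g/m³ = 4.07×10^6 g/d = 4068 kg/d.
Biomass synthesised: P_X = Y_obs × 4068 = 974.8 kg VSS/d.
Carbonaceous O₂ demand = substrate oxidised − cell-mass equivalent = 4068 − 1.42 × 974.8 = 2684 kg O₂/d.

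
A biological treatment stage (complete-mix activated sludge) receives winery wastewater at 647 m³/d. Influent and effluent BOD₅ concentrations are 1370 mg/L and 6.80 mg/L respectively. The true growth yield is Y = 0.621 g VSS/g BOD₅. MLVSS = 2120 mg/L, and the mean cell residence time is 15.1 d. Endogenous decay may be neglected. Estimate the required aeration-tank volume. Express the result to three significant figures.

V·X = Y·Q·ΔS·θ_c gives V = 0.621 × 647 × (1370 − 6.80) × 15.1 / 2120 = 3901 m³.

V ≈ 3900 m³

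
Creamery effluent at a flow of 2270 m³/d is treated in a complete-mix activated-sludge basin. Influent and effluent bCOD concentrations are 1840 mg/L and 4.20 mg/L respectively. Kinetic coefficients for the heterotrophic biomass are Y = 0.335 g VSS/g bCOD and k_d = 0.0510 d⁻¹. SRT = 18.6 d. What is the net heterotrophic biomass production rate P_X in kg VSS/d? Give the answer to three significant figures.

The observed yield is Y_obs = Y/(1 + k_d·θ_c) = 0.335 / (1 + 0.0510 × 18.6) = 0.335 / 1.949 = 0.1719 g VSS per g bCOD removed.
ΔS = 1840 − 4.20 = 1836 mg/L, so the substrate removal rate is 2270 × 1836/1000 = 4167 kg bCOD/d.
So the net sludge growth is P_X = 0.1719 × 4167 = 716.4 kg VSS/d.

P_X ≈ 716 kg VSS/d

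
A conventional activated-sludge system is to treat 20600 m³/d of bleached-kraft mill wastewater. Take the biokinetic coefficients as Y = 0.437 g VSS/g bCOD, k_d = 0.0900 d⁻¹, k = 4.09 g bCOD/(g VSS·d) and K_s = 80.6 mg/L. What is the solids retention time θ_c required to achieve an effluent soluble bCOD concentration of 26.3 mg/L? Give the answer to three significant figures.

From 1/θ_c = Y·k·S/(K_s + S) − k_d: Y·k·S/(K_s+S) = 0.437 × 4.09 × 26.3 / (80.6 + 26.3) = 0.4397 d⁻¹.
θ_c = 1/(μ − k_d) = 1/(0.4397 − 0.0900) = 1/0.3497 = 2.859 d.

θ_c ≈ 2.86 d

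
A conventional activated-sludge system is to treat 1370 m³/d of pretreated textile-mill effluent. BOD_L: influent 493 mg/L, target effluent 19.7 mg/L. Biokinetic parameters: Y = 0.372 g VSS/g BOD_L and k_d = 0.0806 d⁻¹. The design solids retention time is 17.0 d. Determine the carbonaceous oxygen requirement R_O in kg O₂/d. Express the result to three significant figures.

Correct the yield for decay: Y_obs = Y/(1 + k_d θ_c) = 0.372 / (1 + 0.0806 × 17.0) = 0.372 / 2.370 = 0.1569.
Substrate removed = Q·(S₀ − S) = 1370 m³/d × (493 − 19.7) g/m³ = 6.48×10^5 g/d = 648.4 kg/d.
Biomass synthesised: P_X = Y_obs × 648.4 = 101.8 kg VSS/d.
Carbonaceous O₂ demand = substrate oxidised − cell-mass equivalent = 648.4 − 1.42 × 101.8 = 503.9 kg O₂/d.

R_O ≈ 504 kg O₂/d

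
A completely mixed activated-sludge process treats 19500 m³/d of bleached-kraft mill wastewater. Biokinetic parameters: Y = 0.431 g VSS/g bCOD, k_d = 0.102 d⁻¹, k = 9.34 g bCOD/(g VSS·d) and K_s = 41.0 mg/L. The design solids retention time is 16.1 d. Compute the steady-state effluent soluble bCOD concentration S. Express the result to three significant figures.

S ≈ 1.74 mg/L

Effluent substrate depends only on kinetics and SRT: S = K_s(1 + k_d θ_c) / [θ_c(Yk − k_d) − 1] = 41.0 × (1 + 0.102 × 16.1) / [16.1 × (0.431 × 9.34 − 0.102) − 1] = 108.3 / 62.17 = 1.743 mg/L.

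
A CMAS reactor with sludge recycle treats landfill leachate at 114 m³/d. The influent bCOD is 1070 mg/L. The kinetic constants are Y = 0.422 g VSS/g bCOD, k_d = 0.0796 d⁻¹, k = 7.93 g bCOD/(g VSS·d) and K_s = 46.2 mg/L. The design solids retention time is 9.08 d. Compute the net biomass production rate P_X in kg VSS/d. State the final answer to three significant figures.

P_X ≈ 29.8 kg VSS/d

For a completely mixed reactor with recycle the Lawrence–McCarty relation gives S = K_s·(1 + k_d·θ_c) / [θ_c·(Y·k − k_d) − 1] = 46.2 × (1 + 0.0796 × 9.08) / [9.08 × (0.422 × 7.93 − 0.0796) − 1] = 79.59 / 28.66 = 2.777 mg/L.
Y_obs = Y / (1 + k_d θ_c) = 0.422 / (1 + 0.0796 × 9.08) = 0.422 / 1.723 = 0.2450.
Q·(S₀ − S) = 114 × (1070 − 2.78) × 10⁻³ = 121.7 kg/d removed.
P_X = Y_obs · Q(S₀ − S) = 0.2450 × 121.7 = 29.80 kg VSS/d.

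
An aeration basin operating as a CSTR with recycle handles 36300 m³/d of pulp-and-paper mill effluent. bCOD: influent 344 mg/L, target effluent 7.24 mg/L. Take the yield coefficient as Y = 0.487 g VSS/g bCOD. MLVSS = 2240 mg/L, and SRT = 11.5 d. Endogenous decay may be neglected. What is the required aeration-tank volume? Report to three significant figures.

V ≈ 30600 m³

V·X = Y·Q·ΔS·θ_c gives V = 0.487 × 36300 × (344 − 7.24) × 11.5 / 2240 = 30564 m³.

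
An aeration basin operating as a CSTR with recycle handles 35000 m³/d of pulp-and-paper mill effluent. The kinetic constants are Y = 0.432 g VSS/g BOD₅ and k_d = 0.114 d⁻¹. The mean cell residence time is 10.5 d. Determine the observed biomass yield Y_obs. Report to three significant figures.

Y_obs ≈ 0.197 g VSS/g BOD₅

Correct the yield for decay: Y_obs = Y/(1 + k_d θ_c) = 0.432 / (1 + 0.114 × 10.5) = 0.432 / 2.197 = 0.1966.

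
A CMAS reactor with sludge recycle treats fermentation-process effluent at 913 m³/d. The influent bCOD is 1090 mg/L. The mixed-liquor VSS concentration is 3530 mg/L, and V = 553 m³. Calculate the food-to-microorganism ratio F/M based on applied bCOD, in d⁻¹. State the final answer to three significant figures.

Food-to-microorganism ratio F/M = Q S₀ / (V X) = 913 × 1090 / (553.0 × 3530) = 0.5098 d⁻¹.

F/M ≈ 0.510 d⁻¹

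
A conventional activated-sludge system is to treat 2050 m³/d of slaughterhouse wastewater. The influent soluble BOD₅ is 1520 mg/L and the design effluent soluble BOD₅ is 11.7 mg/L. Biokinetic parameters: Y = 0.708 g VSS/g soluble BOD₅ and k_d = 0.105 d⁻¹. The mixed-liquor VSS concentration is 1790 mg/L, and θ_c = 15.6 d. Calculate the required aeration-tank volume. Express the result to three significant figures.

From the SRT design equation V = Y Q (S₀−S) θ_c / [X (1 + k_d θ_c)] = 0.708 × 2050 × (1520 − 11.7) × 15.6 / [1790 × (1 + 0.105 × 15.6)] = 3.42×10^7 / 4722 = 7232 m³.

V ≈ 7230 m³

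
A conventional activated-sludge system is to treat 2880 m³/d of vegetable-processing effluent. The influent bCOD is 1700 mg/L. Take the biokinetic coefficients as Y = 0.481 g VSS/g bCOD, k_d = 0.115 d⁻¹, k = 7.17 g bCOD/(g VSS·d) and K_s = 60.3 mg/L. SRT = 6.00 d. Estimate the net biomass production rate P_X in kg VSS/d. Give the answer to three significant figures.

For a completely mixed reactor with recycle the Lawrence–McCarty relation gives S = K_s·(1 + k_d·θ_c) / [θ_c·(Y·k − k_d) − 1] = 60.3 × (1 + 0.115 × 6.00) / [6.00 × (0.481 × 7.17 − 0.115) − 1] = 101.9 / 19.00 = 5.363 mg/L.
The observed yield is Y_obs = Y/(1 + k_d·θ_c) = 0.481 / (1 + 0.115 × 6.00) = 0.481 / 1.690 = 0.2846 g VSS per g bCOD removed.
ΔS = 1700 − 5.36 = 1695 mg/L, so the substrate removal rate is 2880 × 1695/1000 = 4881 kg bCOD/d.
So the net sludge growth is P_X = 0.2846 × 4881 = 1389 kg VSS/d.

P_X ≈ 1390 kg VSS/d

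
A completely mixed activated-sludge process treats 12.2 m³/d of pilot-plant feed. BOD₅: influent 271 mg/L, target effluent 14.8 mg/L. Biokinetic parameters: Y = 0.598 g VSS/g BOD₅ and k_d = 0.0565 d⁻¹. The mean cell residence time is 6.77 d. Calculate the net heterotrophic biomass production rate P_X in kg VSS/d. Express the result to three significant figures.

P_X ≈ 1.35 kg VSS/d

Correct the yield for decay: Y_obs = Y/(1 + k_d θ_c) = 0.598 / (1 + 0.0565 × 6.77) = 0.598 / 1.383 = 0.4325.
Substrate removed = Q·(S₀ − S) = 12.2 m³/d × (271 − 14.8) g/m³ = 3.13×10^3 g/d = 3.126 kg/d.
P_X = Y_obs · Q(S₀ − S) = 0.4325 × 3.126 = 1.352 kg VSS/d.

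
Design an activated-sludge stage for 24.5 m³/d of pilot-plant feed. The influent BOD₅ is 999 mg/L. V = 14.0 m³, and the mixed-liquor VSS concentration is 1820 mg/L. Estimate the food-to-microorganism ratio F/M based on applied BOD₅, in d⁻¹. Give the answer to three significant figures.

Food-to-microorganism ratio F/M = Q S₀ / (V X) = 24.5 × 999 / (14.00 × 1820) = 0.9606 d⁻¹.

F/M ≈ 0.961 d⁻¹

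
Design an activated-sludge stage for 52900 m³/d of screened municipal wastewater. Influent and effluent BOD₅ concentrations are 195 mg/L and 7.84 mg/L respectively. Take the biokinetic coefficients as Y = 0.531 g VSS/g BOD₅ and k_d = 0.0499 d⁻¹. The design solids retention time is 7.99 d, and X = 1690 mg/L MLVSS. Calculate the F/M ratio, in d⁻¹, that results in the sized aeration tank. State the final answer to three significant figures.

From the SRT design equation V = Y Q (S₀−S) θ_c / [X (1 + k_d θ_c)] = 0.531 × 52900 × (195 − 7.84) × 7.99 / [1690 × (1 + 0.0499 × 7.99)] = 4.2×10^7 / 2364 = 17770 m³.
F/M = Q·S₀ / (V·X) = 52900 × 195 / (17770 × 1690) = 0.3435 g BOD₅·(g VSS·d)⁻¹.

F/M ≈ 0.343 d⁻¹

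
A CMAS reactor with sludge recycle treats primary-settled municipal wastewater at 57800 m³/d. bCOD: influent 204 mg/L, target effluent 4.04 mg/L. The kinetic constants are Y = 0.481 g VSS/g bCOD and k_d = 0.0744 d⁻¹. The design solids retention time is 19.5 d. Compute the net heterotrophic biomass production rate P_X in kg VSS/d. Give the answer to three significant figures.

The observed yield is Y_obs = Y/(1 + k_d·θ_c) = 0.481 / (1 + 0.0744 × 19.5) = 0.481 / 2.451 = 0.1963 g VSS per g bCOD removed.
Substrate removed = Q·(S₀ − S) = 57800 m³/d × (204 − 4.04) g/m³ = 1.16×10^7 g/d = 11558 kg/d.
Net biomass production P_X = Y_obs × Q·(S₀ − S) = 0.1963 × 11558 = 2268 kg VSS/d.

P_X ≈ 2270 kg VSS/d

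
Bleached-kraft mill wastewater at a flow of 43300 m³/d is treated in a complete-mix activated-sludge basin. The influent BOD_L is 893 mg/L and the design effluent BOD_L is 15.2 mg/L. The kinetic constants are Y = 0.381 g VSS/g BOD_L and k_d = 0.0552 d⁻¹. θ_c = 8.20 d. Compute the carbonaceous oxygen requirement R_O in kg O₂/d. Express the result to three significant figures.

R_O ≈ 23900 kg O₂/d

Correct the yield for decay: Y_obs = Y/(1 + k_d θ_c) = 0.381 / (1 + 0.0552 × 8.20) = 0.381 / 1.453 = 0.2623.
ΔS = 893 − 15.2 = 877.8 mg/L, so the substrate removal rate is 43300 × 877.8/1000 = 38009 kg BOD_L/d.
Biomass synthesised: P_X = Y_obs × 38009 = 9969 kg VSS/d.
Carbonaceous O₂ demand = substrate oxidised − cell-mass equivalent = 38009 − 1.42 × 9969 = 23853 kg O₂/d.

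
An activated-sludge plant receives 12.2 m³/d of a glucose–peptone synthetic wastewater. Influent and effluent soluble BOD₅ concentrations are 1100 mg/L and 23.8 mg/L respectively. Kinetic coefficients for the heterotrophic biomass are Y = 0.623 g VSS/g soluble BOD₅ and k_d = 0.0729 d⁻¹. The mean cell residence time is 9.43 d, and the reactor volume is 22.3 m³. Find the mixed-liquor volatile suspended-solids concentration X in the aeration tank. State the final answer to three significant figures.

X = Y·Q·ΔS·θ_c / [V·(1 + k_d θ_c)] = 0.623 × 12.2 × (1100 − 23.8) × 9.43 / [22.3 × (1 + 0.0729 × 9.43)] = 2050 mg/L.

X ≈ 2050 mg/L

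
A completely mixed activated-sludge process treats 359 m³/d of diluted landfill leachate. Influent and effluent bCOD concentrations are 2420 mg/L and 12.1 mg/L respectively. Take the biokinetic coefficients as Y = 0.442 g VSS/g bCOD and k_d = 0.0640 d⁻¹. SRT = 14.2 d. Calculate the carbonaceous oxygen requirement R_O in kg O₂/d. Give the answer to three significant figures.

Correct the yield for decay: Y_obs = Y/(1 + k_d θ_c) = 0.442 / (1 + 0.0640 × 14.2) = 0.442 / 1.909 = 0.2316.
Substrate removed = Q·(S₀ − S) = 359 m³/d × (2420 − 12.1) g/m³ = 8.64×10^5 g/d = 864.4 kg/d.
Biomass synthesised: P_X = Y_obs × 864.4 = 200.2 kg VSS/d.
R_O = Q·(S₀ − S) − 1.42·P_X = 864.4 − 1.42 × 200.2 = 580.2 kg O₂/d.

R_O ≈ 580 kg O₂/d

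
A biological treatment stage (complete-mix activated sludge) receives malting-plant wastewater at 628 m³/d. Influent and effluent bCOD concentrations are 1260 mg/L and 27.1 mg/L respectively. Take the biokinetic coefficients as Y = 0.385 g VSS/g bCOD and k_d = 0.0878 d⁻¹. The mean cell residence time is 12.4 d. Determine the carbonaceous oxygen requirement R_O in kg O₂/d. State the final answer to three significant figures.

R_O ≈ 572 kg O₂/d

Observed yield with endogenous decay: Y_obs = Y / (1 + k_d·θ_c) = 0.385 / (1 + 0.0878 × 12.4) = 0.385 / 2.089 = 0.1843 g VSS/g bCOD.
Mass of bCOD removed per day: Q(S₀ − S) = 628 × 1233 g/m³ = 774.3 kg/d.
Net sludge production P_X = 0.1843 × 774.3 = 142.7 kg VSS/d.
Carbonaceous O₂ demand = substrate oxidised − cell-mass equivalent = 774.3 − 1.42 × 142.7 = 571.6 kg O₂/d.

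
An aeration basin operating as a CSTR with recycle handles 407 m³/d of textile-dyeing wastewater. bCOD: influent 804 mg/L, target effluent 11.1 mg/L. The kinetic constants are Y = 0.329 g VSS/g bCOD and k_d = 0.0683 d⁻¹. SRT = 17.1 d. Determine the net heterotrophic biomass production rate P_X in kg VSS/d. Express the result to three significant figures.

The observed yield is Y_obs = Y/(1 + k_d·θ_c) = 0.329 / (1 + 0.0683 × 17.1) = 0.329 / 2.168 = 0.1518 g VSS per g bCOD removed.
ΔS = 804 − 11.1 = 792.9 mg/L, so the substrate removal rate is 407 × 792.9/1000 = 322.7 kg bCOD/d.
P_X = Y_obs · Q(S₀ − S) = 0.1518 × 322.7 = 48.97 kg VSS/d.

P_X ≈ 49.0 kg VSS/d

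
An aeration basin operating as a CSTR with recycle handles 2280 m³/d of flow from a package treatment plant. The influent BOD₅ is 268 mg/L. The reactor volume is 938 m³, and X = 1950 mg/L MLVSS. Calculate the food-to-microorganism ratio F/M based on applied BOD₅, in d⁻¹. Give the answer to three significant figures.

F/M ≈ 0.334 d⁻¹

F/M = Q·S₀ / (V·X) = 2280 × 268 / (938.0 × 1950) = 0.3341 g BOD₅·(g VSS·d)⁻¹.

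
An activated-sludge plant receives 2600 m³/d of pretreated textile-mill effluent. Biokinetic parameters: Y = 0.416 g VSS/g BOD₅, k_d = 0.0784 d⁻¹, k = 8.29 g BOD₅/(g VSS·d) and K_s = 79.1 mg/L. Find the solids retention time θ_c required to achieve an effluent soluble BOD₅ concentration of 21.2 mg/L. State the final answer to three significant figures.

θ_c ≈ 1.54 d

Specific growth rate at S = 21.2 mg/L: μ = YkS/(K_s+S) = 0.416·8.29·21.2/(79.1+21.2) = 0.7289 d⁻¹.
Then 1/θ_c = μ − k_d = 0.7289 − 0.0784 = 0.6505 d⁻¹, giving θ_c = 1.537 d.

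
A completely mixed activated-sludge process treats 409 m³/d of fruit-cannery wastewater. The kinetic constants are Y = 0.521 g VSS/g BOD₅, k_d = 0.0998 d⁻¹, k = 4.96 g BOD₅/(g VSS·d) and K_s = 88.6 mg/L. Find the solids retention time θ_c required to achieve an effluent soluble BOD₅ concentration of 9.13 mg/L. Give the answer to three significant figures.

θ_c ≈ 7.06 d

From 1/θ_c = Y·k·S/(K_s + S) − k_d: Y·k·S/(K_s+S) = 0.521 × 4.96 × 9.13 / (88.6 + 9.13) = 0.2414 d⁻¹.
1/θ_c = 0.2414 − 0.0998 = 0.1416 d⁻¹, so θ_c = 7.061 d.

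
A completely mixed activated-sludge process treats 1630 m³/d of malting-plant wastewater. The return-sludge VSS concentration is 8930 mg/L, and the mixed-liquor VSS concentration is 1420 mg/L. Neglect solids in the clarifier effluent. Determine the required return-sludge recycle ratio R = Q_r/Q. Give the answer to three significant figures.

R = Q_r/Q = X/(X_r − X) = 1420 / (8930 − 1420) = 0.1891.

R ≈ 0.189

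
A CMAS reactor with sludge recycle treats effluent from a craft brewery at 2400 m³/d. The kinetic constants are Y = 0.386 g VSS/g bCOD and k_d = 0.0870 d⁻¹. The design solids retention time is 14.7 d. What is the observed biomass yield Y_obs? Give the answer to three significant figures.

Y_obs = Y / (1 + k_d θ_c) = 0.386 / (1 + 0.0870 × 14.7) = 0.386 / 2.279 = 0.1694.

Y_obs ≈ 0.169 g VSS/g bCOD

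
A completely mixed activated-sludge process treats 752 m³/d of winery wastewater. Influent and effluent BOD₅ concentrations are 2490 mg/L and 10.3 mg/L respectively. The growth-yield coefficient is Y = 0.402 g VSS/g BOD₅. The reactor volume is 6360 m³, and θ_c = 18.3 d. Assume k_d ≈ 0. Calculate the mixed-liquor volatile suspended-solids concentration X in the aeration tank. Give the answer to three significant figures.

X ≈ 2160 mg/L

Without decay, X = Y Q (S₀−S) θ_c / V = 0.402 × 752 × (2490 − 10.3) × 18.3 / 6360 = 2157 mg/L.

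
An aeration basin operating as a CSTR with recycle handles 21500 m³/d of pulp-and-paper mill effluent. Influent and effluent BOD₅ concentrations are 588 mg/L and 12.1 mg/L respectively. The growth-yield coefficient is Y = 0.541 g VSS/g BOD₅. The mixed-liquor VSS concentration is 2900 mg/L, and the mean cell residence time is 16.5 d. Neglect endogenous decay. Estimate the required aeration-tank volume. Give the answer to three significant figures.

With k_d = 0 the design equation reduces to V = Y Q (S₀−S) θ_c / X = 0.541 × 21500 × (588 − 12.1) × 16.5 / 2900 = 38113 m³.

V ≈ 38100 m³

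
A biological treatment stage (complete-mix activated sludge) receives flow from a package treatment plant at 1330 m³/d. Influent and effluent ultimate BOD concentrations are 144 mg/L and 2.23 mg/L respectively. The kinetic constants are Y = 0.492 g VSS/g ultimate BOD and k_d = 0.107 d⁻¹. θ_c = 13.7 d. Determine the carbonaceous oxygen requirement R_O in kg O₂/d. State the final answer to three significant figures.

Y_obs = Y / (1 + k_d θ_c) = 0.492 / (1 + 0.107 × 13.7) = 0.492 / 2.466 = 0.1995.
Q·(S₀ − S) = 1330 × (144 − 2.23) × 10⁻³ = 188.6 kg/d removed.
P_X = Y_obs·Q·(S₀ − S) = 0.1995 × 188.6 = 37.62 kg VSS/d.
R_O = Q·ΔS − 1.42 P_X = 188.6 − 53.42 = 135.1 kg O₂/d.

R_O ≈ 135 kg O₂/d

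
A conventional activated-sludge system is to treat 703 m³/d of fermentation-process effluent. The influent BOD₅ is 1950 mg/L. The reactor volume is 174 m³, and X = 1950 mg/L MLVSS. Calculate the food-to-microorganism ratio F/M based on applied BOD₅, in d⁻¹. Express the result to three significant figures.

F/M = Q·S₀ / (V·X) = 703 × 1950 / (174.0 × 1950) = 4.040 g BOD₅·(g VSS·d)⁻¹.

F/M ≈ 4.04 d⁻¹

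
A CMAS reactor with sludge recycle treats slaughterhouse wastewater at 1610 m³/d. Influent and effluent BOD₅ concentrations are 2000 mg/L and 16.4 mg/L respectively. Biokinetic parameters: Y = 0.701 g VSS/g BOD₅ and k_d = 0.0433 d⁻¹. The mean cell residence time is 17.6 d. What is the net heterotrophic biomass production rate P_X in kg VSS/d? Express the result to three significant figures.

Observed yield with endogenous decay: Y_obs = Y / (1 + k_d·θ_c) = 0.701 / (1 + 0.0433 × 17.6) = 0.701 / 1.762 = 0.3978 g VSS/g BOD₅.
Substrate removed = Q·(S₀ − S) = 1610 m³/d × (2000 − 16.4) g/m³ = 3.19×10^6 g/d = 3194 kg/d.
So the net sludge growth is P_X = 0.3978 × 3194 = 1270 kg VSS/d.

P_X ≈ 1270 kg VSS/d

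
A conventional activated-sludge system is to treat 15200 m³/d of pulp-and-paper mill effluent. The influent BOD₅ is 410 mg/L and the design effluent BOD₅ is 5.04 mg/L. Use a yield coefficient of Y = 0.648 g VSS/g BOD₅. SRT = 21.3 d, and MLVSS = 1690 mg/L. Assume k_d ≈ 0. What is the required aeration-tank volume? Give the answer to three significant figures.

Biomass mass balance (decay neglected): V·X = Y·Q·(S₀ − S)·θ_c, so V = 0.648 × 15200 × (410 − 5.04) × 21.3 / 1690 = 50272 m³.

V ≈ 50300 m³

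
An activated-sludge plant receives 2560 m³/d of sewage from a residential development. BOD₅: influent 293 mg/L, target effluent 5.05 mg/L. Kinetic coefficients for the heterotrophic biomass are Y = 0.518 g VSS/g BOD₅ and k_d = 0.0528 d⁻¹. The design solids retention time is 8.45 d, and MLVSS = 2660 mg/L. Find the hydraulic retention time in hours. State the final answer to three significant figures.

τ ≈ 7.86 h

Steady-state biomass mass balance: V·X·(1 + k_d·θ_c) = Y·Q·(S₀ − S)·θ_c, so V = 0.518 × 2560 × (293 − 5.05) × 8.45 / [2660 × (1 + 0.0528 × 8.45)] = 3.23×10^6 / 3847 = 838.8 m³.
Hydraulic retention time τ = V/Q = 838.8 / 2560 = 0.3276 d = 7.864 h.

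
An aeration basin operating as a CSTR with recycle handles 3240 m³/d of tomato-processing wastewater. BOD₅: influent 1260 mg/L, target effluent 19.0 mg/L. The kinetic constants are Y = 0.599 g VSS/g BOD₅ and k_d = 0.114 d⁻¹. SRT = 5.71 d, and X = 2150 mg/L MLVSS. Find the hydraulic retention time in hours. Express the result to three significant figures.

τ ≈ 28.7 h

Rearranging the biomass balance for a CMAS with decay, V = Y·Q·ΔS·θ_c / [X·(1+k_d θ_c)] = 0.599 × 3240 × (1260 − 19.0) × 5.71 / [2150 × (1 + 0.114 × 5.71)] = 1.38×10^7 / 3550 = 3874 m³.
HRT = V/Q = 3874 m³ / 3240 m³·d⁻¹ = 1.196 d × 24 = 28.70 h.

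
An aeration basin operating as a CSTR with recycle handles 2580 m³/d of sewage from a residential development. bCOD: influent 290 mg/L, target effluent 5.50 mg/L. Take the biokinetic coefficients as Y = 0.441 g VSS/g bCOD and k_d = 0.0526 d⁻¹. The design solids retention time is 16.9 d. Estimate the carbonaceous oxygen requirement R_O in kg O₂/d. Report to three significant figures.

Correct the yield for decay: Y_obs = Y/(1 + k_d θ_c) = 0.441 / (1 + 0.0526 × 16.9) = 0.441 / 1.889 = 0.2335.
Mass of bCOD removed per day: Q(S₀ − S) = 2580 × 284.5 g/m³ = 734.0 kg/d.
Biomass synthesised: P_X = Y_obs × 734.0 = 171.4 kg VSS/d.
Carbonaceous O₂ demand = substrate oxidised − cell-mass equivalent = 734.0 − 1.42 × 171.4 = 490.7 kg O₂/d.

R_O ≈ 491 kg O₂/d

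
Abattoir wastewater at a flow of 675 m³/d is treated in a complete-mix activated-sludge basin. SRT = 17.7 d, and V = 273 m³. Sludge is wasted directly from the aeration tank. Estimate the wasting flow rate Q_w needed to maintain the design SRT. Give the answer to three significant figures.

For wasting at MLVSS concentration, Q_w = V/θ_c = 273.0/17.7 = 15.42 m³/d.

Q_w ≈ 15.4 m³/d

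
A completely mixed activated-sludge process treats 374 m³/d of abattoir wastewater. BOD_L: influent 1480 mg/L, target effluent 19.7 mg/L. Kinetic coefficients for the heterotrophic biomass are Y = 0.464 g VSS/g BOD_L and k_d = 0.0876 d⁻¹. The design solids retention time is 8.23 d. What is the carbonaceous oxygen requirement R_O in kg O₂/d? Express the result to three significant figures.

Observed yield with endogenous decay: Y_obs = Y / (1 + k_d·θ_c) = 0.464 / (1 + 0.0876 × 8.23) = 0.464 / 1.721 = 0.2696 g VSS/g BOD_L.
Q·(S₀ − S) = 374 × (1480 − 19.7) × 10⁻³ = 546.2 kg/d removed.
Biomass synthesised: P_X = Y_obs × 546.2 = 147.3 kg VSS/d.
R_O = Q·(S₀ − S) − 1.42·P_X = 546.2 − 1.42 × 147.3 = 337.1 kg O₂/d.

R_O ≈ 337 kg O₂/d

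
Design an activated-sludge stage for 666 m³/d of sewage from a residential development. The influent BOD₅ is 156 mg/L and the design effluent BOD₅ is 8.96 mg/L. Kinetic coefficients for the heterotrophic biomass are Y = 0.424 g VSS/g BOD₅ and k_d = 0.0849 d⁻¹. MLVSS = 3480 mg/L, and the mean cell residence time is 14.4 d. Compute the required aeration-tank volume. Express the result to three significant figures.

Steady-state biomass mass balance: V·X·(1 + k_d·θ_c) = Y·Q·(S₀ − S)·θ_c, so V = 0.424 × 666 × (156 − 8.96) × 14.4 / [3480 × (1 + 0.0849 × 14.4)] = 5.98×10^5 / 7735 = 77.30 m³.

V ≈ 77.3 m³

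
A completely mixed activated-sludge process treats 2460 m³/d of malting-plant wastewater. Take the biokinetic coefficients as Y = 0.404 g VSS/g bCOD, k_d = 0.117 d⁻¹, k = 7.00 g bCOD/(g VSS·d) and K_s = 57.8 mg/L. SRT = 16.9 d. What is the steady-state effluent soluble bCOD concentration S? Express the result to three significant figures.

S ≈ 3.84 mg/L

For a completely mixed reactor with recycle the Lawrence–McCarty relation gives S = K_s·(1 + k_d·θ_c) / [θ_c·(Y·k − k_d) − 1] = 57.8 × (1 + 0.117 × 16.9) / [16.9 × (0.404 × 7.00 − 0.117) − 1] = 172.1 / 44.82 = 3.840 mg/L.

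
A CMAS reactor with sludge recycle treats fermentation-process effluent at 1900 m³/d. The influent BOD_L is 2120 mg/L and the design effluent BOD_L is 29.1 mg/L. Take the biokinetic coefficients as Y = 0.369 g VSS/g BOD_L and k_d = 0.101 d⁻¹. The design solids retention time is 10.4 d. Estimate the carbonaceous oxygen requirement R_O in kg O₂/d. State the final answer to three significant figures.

R_O ≈ 2960 kg O₂/d

Correct the yield for decay: Y_obs = Y/(1 + k_d θ_c) = 0.369 / (1 + 0.101 × 10.4) = 0.369 / 2.050 = 0.1800.
Substrate removed = Q·(S₀ − S) = 1900 m³/d × (2120 − 29.1) g/m³ = 3.97×10^6 g/d = 3973 kg/d.
Biomass synthesised: P_X = Y_obs × 3973 = 714.9 kg VSS/d.
Carbonaceous O₂ demand = substrate oxidised − cell-mass equivalent = 3973 − 1.42 × 714.9 = 2957 kg O₂/d.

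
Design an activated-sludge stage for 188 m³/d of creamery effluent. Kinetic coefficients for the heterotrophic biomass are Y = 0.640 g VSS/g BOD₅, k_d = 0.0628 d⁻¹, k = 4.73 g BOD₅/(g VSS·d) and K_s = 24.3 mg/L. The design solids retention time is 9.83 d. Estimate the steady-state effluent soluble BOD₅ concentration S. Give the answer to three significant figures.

S ≈ 1.40 mg/L

For a completely mixed reactor with recycle the Lawrence–McCarty relation gives S = K_s·(1 + k_d·θ_c) / [θ_c·(Y·k − k_d) − 1] = 24.3 × (1 + 0.0628 × 9.83) / [9.83 × (0.640 × 4.73 − 0.0628) − 1] = 39.30 / 28.14 = 1.397 mg/L.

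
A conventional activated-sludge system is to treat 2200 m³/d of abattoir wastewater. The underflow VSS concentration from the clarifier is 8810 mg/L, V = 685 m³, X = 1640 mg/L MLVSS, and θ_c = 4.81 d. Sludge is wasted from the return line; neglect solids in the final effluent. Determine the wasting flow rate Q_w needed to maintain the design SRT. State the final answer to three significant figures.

θ_c = V·X/(Q_w·X_r) when wasting from the recycle, so Q_w = V·X/(θ_c·X_r) = 685.0 × 1640 / (4.81 × 8810) = 26.51 m³/d.

Q_w ≈ 26.5 m³/d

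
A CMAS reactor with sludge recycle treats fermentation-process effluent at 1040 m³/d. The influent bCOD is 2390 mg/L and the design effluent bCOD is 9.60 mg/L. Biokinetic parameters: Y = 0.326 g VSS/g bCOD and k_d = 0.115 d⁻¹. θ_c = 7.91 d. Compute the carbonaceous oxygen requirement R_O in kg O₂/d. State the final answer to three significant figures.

Observed yield with endogenous decay: Y_obs = Y / (1 + k_d·θ_c) = 0.326 / (1 + 0.115 × 7.91) = 0.326 / 1.910 = 0.1707 g VSS/g bCOD.
Mass of bCOD removed per day: Q(S₀ − S) = 1040 × 2380 g/m³ = 2476 kg/d.
Biomass synthesised: P_X = Y_obs × 2476 = 422.6 kg VSS/d.
R_O = Q·(S₀ − S) − 1.42·P_X = 2476 − 1.42 × 422.6 = 1875 kg O₂/d.

R_O ≈ 1880 kg O₂/d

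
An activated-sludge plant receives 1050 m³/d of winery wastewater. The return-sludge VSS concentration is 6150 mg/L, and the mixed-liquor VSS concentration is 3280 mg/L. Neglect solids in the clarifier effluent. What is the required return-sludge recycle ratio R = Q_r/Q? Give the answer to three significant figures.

R ≈ 1.14

R = Q_r/Q = X/(X_r − X) = 3280 / (6150 − 3280) = 1.143.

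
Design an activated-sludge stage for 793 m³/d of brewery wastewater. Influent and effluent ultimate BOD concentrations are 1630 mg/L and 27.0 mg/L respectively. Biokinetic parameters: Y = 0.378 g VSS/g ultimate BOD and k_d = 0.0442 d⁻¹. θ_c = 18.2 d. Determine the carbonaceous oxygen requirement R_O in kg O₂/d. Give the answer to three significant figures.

The observed yield is Y_obs = Y/(1 + k_d·θ_c) = 0.378 / (1 + 0.0442 × 18.2) = 0.378 / 1.804 = 0.2095 g VSS per g ultimate BOD removed.
Mass of ultimate BOD removed per day: Q(S₀ − S) = 793 × 1603 g/m³ = 1271 kg/d.
Biomass synthesised: P_X = Y_obs × 1271 = 266.3 kg VSS/d.
R_O = Q·(S₀ − S) − 1.42·P_X = 1271 − 1.42 × 266.3 = 893.0 kg O₂/d.

R_O ≈ 893 kg O₂/d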